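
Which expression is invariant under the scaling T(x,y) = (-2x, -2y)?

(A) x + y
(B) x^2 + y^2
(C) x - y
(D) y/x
D

Under the uniform scaling T(x,y) = (-2x, -2y):
Substitute the transformed coordinates into each option and compare with the original:
(A) x + y  ->  (-2x) + (-2y) = -2x - 2y   [differs from x + y: not invariant]
(B) x^2 + y^2  ->  (-2x)^2 + (-2y)^2 = 4x^2 + 4y^2   [differs from x^2 + y^2: not invariant]
(C) x - y  ->  (-2x) - (-2y) = -2x + 2y   [differs from x - y: not invariant]
(D) y/x  ->  (-2y)/(-2x) = y/x   [equals y/x: invariant]

Only option (D), y/x, is unchanged by the transformation.
The common factor -2 cancels in a ratio of coordinates, while sums, products and sums of squares pick up factors of -2 or 4.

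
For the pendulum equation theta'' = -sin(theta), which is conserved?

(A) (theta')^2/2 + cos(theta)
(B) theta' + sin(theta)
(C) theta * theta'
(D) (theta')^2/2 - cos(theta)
D

A first integral I satisfies dI/dt = 0 along every solution. Differentiate each option and use the equation of motion:
(A) d/dt[(theta')^2/2 + cos(theta)] = theta' theta'' - sin(theta) theta' = -2 theta' sin(theta), not identically 0
(B) d/dt[theta' + sin(theta)] = theta'' + cos(theta) theta' = -sin(theta) + theta' cos(theta), not identically 0
(C) d/dt[theta * theta'] = (theta')^2 + theta theta'' = (theta')^2 - theta sin(theta), not identically 0
(D) d/dt[(theta')^2/2 - cos(theta)] = theta' theta'' + sin(theta) theta' = theta'(-sin(theta)) + theta' sin(theta) = 0

Only (D) has zero time-derivative. This is the total energy: kinetic (theta')^2/2 plus potential -cos(theta).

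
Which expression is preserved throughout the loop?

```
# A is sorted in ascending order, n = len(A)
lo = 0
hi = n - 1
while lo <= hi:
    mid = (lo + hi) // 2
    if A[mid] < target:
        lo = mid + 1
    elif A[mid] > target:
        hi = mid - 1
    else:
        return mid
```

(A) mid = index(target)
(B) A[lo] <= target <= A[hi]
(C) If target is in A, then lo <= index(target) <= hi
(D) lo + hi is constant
C

A loop invariant must hold before the first iteration and be re-established by every execution of the body.

(C) If target is in A, then lo <= index(target) <= hi: Before the loop [lo, hi] = [0, n-1] covers every index. When A[mid] < target, sortedness puts target strictly to the right of mid, so setting lo = mid + 1 keeps index(target) in [lo, hi]; symmetrically for hi = mid - 1. Hence 'if target is in A then lo <= index(target) <= hi' holds after every iteration, and when lo > hi it proves target is absent.

The other options fail:
(A) mid = index(target): mid is just the current probe; it equals index(target) only on the iteration that returns.
(B) A[lo] <= target <= A[hi]: fails when target is not in A (e.g. target < A[0] already violates it before the loop), so it is not maintained in general.
(D) lo + hi is constant: each iteration moves exactly one of lo, hi, so lo + hi changes (e.g. 0 + (n-1) becomes (mid+1) + (n-1)).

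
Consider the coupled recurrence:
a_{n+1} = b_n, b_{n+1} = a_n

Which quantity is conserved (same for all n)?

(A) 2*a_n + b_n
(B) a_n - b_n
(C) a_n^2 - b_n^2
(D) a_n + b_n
D

Replace a_n by a_{n+1} = b_n and b_n by b_{n+1} = a_n in each option and simplify:
(A) 2*a_n + b_n  ->  2*(b_n) + (a_n) = a_n + 2*b_n   [not conserved]
(B) a_n - b_n  ->  (b_n) - (a_n) = -a_n + b_n   [not conserved]
(C) a_n^2 - b_n^2  ->  (b_n)^2 - (a_n)^2 = -a_n^2 + b_n^2   [not conserved]
(D) a_n + b_n  ->  (b_n) + (a_n) = a_n + b_n   [conserved]

Only (D) a_n + b_n returns to itself after one step, so it is the conserved quantity.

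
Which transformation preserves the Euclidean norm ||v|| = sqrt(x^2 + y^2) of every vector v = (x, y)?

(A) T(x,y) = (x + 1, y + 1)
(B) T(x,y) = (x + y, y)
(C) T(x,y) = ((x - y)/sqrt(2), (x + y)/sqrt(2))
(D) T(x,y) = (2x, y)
C

A transformation preserves a norm if ||T(v)|| = ||v|| for every v; a single vector where the norm changes rules an option out.

(A) T(x,y) = (x + 1, y + 1): v = (1, 0) has norm sqrt((1)^2 + (0)^2) = 1, but T(v) = (2, 1) has norm sqrt(5) -- not preserved.
(B) T(x,y) = (x + y, y): v = (0, 1) has norm sqrt((0)^2 + (1)^2) = 1, but T(v) = (1, 1) has norm sqrt(2) -- not preserved.
(C) T(x,y) = ((x - y)/sqrt(2), (x + y)/sqrt(2)): preserves the norm -- it is an orthogonal map (a rotation/reflection), and (sqrt(2)(x - y)/2)^2 + (sqrt(2)(x + y)/2)^2 simplifies to x^2 + y^2.
(D) T(x,y) = (2x, y): v = (1, 0) has norm sqrt((1)^2 + (0)^2) = 1, but T(v) = (2, 0) has norm 2 -- not preserved.

Therefore the answer is (C).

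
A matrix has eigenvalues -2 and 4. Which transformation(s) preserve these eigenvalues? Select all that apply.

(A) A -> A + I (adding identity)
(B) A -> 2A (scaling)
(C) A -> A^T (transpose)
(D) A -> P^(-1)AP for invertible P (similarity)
C and D

Eigenvalues are preserved by:
1. Similarity transformations: A -> P^(-1)AP (same characteristic polynomial)
2. Transpose: A^T has the same eigenvalues as A

Eigenvalues are NOT preserved by:
- Adding identity: eigenvalues become -2+1, 4+1
- Scaling: eigenvalues become -4, 8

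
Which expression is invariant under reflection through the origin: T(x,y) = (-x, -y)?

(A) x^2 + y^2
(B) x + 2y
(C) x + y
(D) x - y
A

The map is reflection through the origin: T(x,y) = (-x, -y).
Substitute the transformed coordinates into each option and compare with the original:
(A) x^2 + y^2  ->  (-x)^2 + (-y)^2 = x^2 + y^2   [equals x^2 + y^2: invariant]
(B) x + 2y  ->  (-x) + 2(-y) = -x - 2y   [differs from x + 2y: not invariant]
(C) x + y  ->  (-x) + (-y) = -x - y   [differs from x + y: not invariant]
(D) x - y  ->  (-x) - (-y) = -x + y   [differs from x - y: not invariant]

Only option (A), x^2 + y^2, is unchanged by the transformation.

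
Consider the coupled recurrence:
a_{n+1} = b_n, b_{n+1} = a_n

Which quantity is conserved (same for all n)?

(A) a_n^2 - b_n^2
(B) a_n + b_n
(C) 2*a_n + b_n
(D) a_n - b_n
B

Replace a_n by a_{n+1} = b_n and b_n by b_{n+1} = a_n in each option and simplify:
(A) a_n^2 - b_n^2  ->  (b_n)^2 - (a_n)^2 = -a_n^2 + b_n^2   [not conserved]
(B) a_n + b_n  ->  (b_n) + (a_n) = a_n + b_n   [conserved]
(C) 2*a_n + b_n  ->  2*(b_n) + (a_n) = a_n + 2*b_n   [not conserved]
(D) a_n - b_n  ->  (b_n) - (a_n) = -a_n + b_n   [not conserved]

Only (B) a_n + b_n returns to itself after one step, so it is the conserved quantity.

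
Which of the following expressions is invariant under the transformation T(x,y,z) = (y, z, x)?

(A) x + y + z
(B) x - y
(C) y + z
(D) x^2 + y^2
A

Apply T(x,y,z) = (y, z, x) to each option, i.e. replace (x, y, z) by the transformed coordinates.
Substitute the transformed coordinates into each option and compare with the original:
(A) x + y + z  ->  (y) + (z) + (x) = x + y + z   [equals x + y + z: invariant]
(B) x - y  ->  (y) - (z) = y - z   [differs from x - y: not invariant]
(C) y + z  ->  (z) + (x) = x + z   [differs from y + z: not invariant]
(D) x^2 + y^2  ->  (y)^2 + (z)^2 = y^2 + z^2   [differs from x^2 + y^2: not invariant]

Only option (A), x + y + z, is unchanged by the transformation.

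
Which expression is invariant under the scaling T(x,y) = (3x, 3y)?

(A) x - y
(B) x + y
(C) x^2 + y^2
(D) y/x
D

Under the uniform scaling T(x,y) = (3x, 3y):
Substitute the transformed coordinates into each option and compare with the original:
(A) x - y  ->  (3x) - (3y) = 3x - 3y   [differs from x - y: not invariant]
(B) x + y  ->  (3x) + (3y) = 3x + 3y   [differs from x + y: not invariant]
(C) x^2 + y^2  ->  (3x)^2 + (3y)^2 = 9x^2 + 9y^2   [differs from x^2 + y^2: not invariant]
(D) y/x  ->  (3y)/(3x) = y/x   [equals y/x: invariant]

Only option (D), y/x, is unchanged by the transformation.
The common factor 3 cancels in a ratio of coordinates, while sums, products and sums of squares pick up factors of 3 or 9.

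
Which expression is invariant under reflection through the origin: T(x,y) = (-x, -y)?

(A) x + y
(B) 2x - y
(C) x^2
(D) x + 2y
C

The map is reflection through the origin: T(x,y) = (-x, -y).
Substitute the transformed coordinates into each option and compare with the original:
(A) x + y  ->  (-x) + (-y) = -x - y   [differs from x + y: not invariant]
(B) 2x - y  ->  2(-x) - (-y) = -2x + y   [differs from 2x - y: not invariant]
(C) x^2  ->  (-x)^2 = x^2   [equals x^2: invariant]
(D) x + 2y  ->  (-x) + 2(-y) = -x - 2y   [differs from x + 2y: not invariant]

Only option (C), x^2, is unchanged by the transformation.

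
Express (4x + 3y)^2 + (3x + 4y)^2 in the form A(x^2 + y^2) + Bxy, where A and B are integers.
25(x^2 + y^2) + 48xy

Expanding: (4x + 3y)^2 = 16x^2 + 24xy + 9y^2
(3x + 4y)^2 = 9x^2 + 24xy + 16y^2
Sum = (16+9)(x^2+y^2) + 48xy = 25(x^2 + y^2) + 48xy
This is symmetric in x and y.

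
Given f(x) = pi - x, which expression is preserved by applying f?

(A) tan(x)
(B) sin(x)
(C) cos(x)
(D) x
B

For f(x) = pi - x:
sin(pi - x) = sin(x), so sine is invariant under this transformation.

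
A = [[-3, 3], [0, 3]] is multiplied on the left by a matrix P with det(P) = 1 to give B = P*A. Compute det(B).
-9

By the multiplicative property of determinants, det(B) = det(P*A) = det(P) * det(A) = det(A),
so the determinant is invariant under multiplication by any determinant-1 matrix; we just need det(A).

det(A) = (-3)(3) - (3)(0) = -9 - 0 = -9

Therefore det(B) = 1 * (-9) = -9.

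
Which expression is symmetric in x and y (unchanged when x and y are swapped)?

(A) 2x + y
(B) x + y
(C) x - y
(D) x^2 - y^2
B

A symmetric expression is unchanged when the variables are permuted; here the transformation to test is the swap (x, y) -> (y, x).
Substitute the transformed coordinates into each option and compare with the original:
(A) 2x + y  ->  2(y) + (x) = x + 2y   [differs from 2x + y: not invariant]
(B) x + y  ->  (y) + (x) = x + y   [equals x + y: invariant]
(C) x - y  ->  (y) - (x) = -x + y   [differs from x - y: not invariant]
(D) x^2 - y^2  ->  (y)^2 - (x)^2 = -x^2 + y^2   [differs from x^2 - y^2: not invariant]

Only option (B), x + y, is unchanged by the transformation.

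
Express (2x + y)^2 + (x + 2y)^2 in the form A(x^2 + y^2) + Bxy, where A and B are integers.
5(x^2 + y^2) + 8xy

Expanding: (2x + y)^2 = 4x^2 + 4xy + y^2
(x + 2y)^2 = x^2 + 4xy + 4y^2
Sum = (4+1)(x^2+y^2) + 8xy = 5(x^2 + y^2) + 8xy
This is symmetric in x and y.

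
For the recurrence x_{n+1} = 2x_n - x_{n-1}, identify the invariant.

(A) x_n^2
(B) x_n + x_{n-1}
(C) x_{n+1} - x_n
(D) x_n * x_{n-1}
C

For the recurrence x_{n+1} = 2x_n - x_{n-1}:

If x_{n+1} = 2x_n - x_{n-1}, then:
x_{n+1} - x_n = x_n - x_{n-1}
The first difference is constant throughout the sequence.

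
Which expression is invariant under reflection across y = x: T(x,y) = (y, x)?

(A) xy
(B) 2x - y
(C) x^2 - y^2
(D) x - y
A

The map is reflection across y = x: T(x,y) = (y, x).
Substitute the transformed coordinates into each option and compare with the original:
(A) xy  ->  (y)(x) = xy   [equals xy: invariant]
(B) 2x - y  ->  2(y) - (x) = -x + 2y   [differs from 2x - y: not invariant]
(C) x^2 - y^2  ->  (y)^2 - (x)^2 = -x^2 + y^2   [differs from x^2 - y^2: not invariant]
(D) x - y  ->  (y) - (x) = -x + y   [differs from x - y: not invariant]

Only option (A), xy, is unchanged by the transformation.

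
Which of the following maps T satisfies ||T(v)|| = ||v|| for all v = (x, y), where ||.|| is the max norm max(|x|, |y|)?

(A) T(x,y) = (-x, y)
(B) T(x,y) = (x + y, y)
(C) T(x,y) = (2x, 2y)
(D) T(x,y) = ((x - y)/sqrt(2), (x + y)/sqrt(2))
A

A transformation preserves a norm if ||T(v)|| = ||v|| for every v; a single vector where the norm changes rules an option out.

(A) T(x,y) = (-x, y): preserves the norm -- it only permutes the coordinates and/or flips signs, which leaves max(|x|, |y|) unchanged.
(B) T(x,y) = (x + y, y): v = (1, 1) has norm max(|1|, |1|) = 1, but T(v) = (2, 1) has norm 2 -- not preserved.
(C) T(x,y) = (2x, 2y): v = (1, 0) has norm max(|1|, |0|) = 1, but T(v) = (2, 0) has norm 2 -- not preserved.
(D) T(x,y) = ((x - y)/sqrt(2), (x + y)/sqrt(2)): v = (1, 0) has norm max(|1|, |0|) = 1, but T(v) = (sqrt(2)/2, sqrt(2)/2) has norm sqrt(2)/2 -- not preserved.

Therefore the answer is (A).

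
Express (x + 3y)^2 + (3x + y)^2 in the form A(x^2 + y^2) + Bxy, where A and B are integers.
10(x^2 + y^2) + 12xy

Expanding: (x + 3y)^2 = x^2 + 6xy + 9y^2
(3x + y)^2 = 9x^2 + 6xy + y^2
Sum = (1+9)(x^2+y^2) + 12xy = 10(x^2 + y^2) + 12xy
This is symmetric in x and y.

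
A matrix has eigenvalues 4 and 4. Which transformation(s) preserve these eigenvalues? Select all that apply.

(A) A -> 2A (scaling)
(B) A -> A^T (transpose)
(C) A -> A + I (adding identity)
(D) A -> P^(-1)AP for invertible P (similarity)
B and D

Eigenvalues are preserved by:
1. Similarity transformations: A -> P^(-1)AP (same characteristic polynomial)
2. Transpose: A^T has the same eigenvalues as A

Eigenvalues are NOT preserved by:
- Adding identity: eigenvalues become 4+1, 4+1
- Scaling: eigenvalues become 8, 8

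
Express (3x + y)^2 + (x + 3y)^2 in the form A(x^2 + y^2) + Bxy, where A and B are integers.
10(x^2 + y^2) + 12xy

Expanding: (3x + y)^2 = 9x^2 + 6xy + y^2
(x + 3y)^2 = x^2 + 6xy + 9y^2
Sum = (9+1)(x^2+y^2) + 12xy = 10(x^2 + y^2) + 12xy
This is symmetric in x and y.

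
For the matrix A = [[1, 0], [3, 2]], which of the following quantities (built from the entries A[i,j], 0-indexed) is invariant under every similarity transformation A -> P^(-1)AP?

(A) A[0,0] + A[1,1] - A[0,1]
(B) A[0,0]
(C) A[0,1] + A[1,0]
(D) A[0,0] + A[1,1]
D

A[0,0] + A[1,1] is the trace of A. By the cyclic property of the trace, tr(P^(-1)AP) = tr(APP^(-1)) = tr(A), so it is the same for every matrix similar to A.

The other combinations are not similarity invariants. For example, take P = [[1, 2], [0, 1]] (det P = 1), so P^(-1) = [[1, -2], [0, 1]] and
B = P^(-1)AP = [[-5, -14], [3, 8]].
Evaluating each option on A and on B:
(A) A[0,0] + A[1,1] - A[0,1]: 3 for A, 17 for B -> changes
(B) A[0,0]: 1 for A, -5 for B -> changes
(C) A[0,1] + A[1,0]: 3 for A, -11 for B -> changes
(D) A[0,0] + A[1,1]: 3 for A, 3 for B -> unchanged

Only (D) A[0,0] + A[1,1] = 3 survives (and it does so for every P, not just this one), so it is the invariant.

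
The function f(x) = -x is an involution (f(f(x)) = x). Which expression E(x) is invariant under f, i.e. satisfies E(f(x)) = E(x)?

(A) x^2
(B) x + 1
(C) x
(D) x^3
A

Replace x by f(x) = -x in each option and simplify. As a quick numerical cross-check, also compare E(3) with E(f(3)) = E(-3).

(A) x^2  ->  (-x)^2, which simplifies back to x^2; check: E(3) = 9, E(-3) = 9.   [invariant]
(B) x + 1  ->  (-x) + 1 = 1 - x; check: E(3) = 4 but E(-3) = -2.   [not invariant]
(C) x  ->  (-x) = -x; check: E(3) = 3 but E(-3) = -3.   [not invariant]
(D) x^3  ->  (-x)^3 = -x^3; check: E(3) = 27 but E(-3) = -27.   [not invariant]

Only (A) is unchanged. E is symmetric under swapping x with f(x) = -x, which is exactly what an involution does.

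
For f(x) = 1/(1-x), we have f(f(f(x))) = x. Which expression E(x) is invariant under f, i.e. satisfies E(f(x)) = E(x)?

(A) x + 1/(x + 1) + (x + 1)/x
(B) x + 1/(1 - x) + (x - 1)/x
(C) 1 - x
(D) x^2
B

Replace x by f(x) = 1/(1 - x) in each option and simplify. As a quick numerical cross-check, also compare E(4) with E(f(4)) = E(-1/3).

(A) x + 1/(x + 1) + (x + 1)/x  ->  (1/(1 - x)) + 1/((1/(1 - x)) + 1) + ((1/(1 - x)) + 1)/(1/(1 - x)) = (-x^3 + 6x^2 - 11x + 7)/(x^2 - 3x + 2); check: E(4) = 109/20 but E(-1/3) = -5/6.   [not invariant]
(B) x + 1/(1 - x) + (x - 1)/x  ->  (1/(1 - x)) + 1/(1 - (1/(1 - x))) + ((1/(1 - x)) - 1)/(1/(1 - x)), which simplifies back to x + 1/(1 - x) + (x - 1)/x; check: E(4) = 53/12, E(-1/3) = 53/12.   [invariant]
(C) 1 - x  ->  1 - (1/(1 - x)) = x/(x - 1); check: E(4) = -3 but E(-1/3) = 4/3.   [not invariant]
(D) x^2  ->  (1/(1 - x))^2 = (x - 1)^(-2); check: E(4) = 16 but E(-1/3) = 1/9.   [not invariant]

Only (B) is unchanged. Indeed f(f(x)) = 1/(1 - 1/(1-x)) = (1-x)/(-x) = (x-1)/x, so E(x) = x + f(x) + f(f(x)) is the sum over the whole 3-cycle; applying f just permutes the three terms cyclically (x -> f(x) -> f(f(x)) -> x), leaving the sum unchanged.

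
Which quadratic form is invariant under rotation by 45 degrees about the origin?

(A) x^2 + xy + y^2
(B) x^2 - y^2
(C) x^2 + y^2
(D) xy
C

Rotation by 45 degrees sends (x, y) to (sqrt(2)x/2 - sqrt(2)y/2, sqrt(2)x/2 + sqrt(2)y/2).
Substitute the transformed coordinates into each option and compare with the original:
(A) x^2 + xy + y^2  ->  (sqrt(2)x/2 - sqrt(2)y/2)^2 + (sqrt(2)x/2 - sqrt(2)y/2)(sqrt(2)x/2 + sqrt(2)y/2) + (sqrt(2)x/2 + sqrt(2)y/2)^2 = 3x^2/2 + y^2/2   [differs from x^2 + xy + y^2: not invariant]
(B) x^2 - y^2  ->  (sqrt(2)x/2 - sqrt(2)y/2)^2 - (sqrt(2)x/2 + sqrt(2)y/2)^2 = -2xy   [differs from x^2 - y^2: not invariant]
(C) x^2 + y^2  ->  (sqrt(2)x/2 - sqrt(2)y/2)^2 + (sqrt(2)x/2 + sqrt(2)y/2)^2 = x^2 + y^2   [equals x^2 + y^2: invariant]
(D) xy  ->  (sqrt(2)x/2 - sqrt(2)y/2)(sqrt(2)x/2 + sqrt(2)y/2) = x^2/2 - y^2/2   [differs from xy: not invariant]

Only option (C), x^2 + y^2, is unchanged by the transformation.
x^2 + y^2 is the squared distance from the origin, which rotations preserve.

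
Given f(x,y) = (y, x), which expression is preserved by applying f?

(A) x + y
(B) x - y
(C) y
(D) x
A

For f(x,y) = (y, x):
After applying f: x' = y, y' = x. So x' + y' = y + x = x + y.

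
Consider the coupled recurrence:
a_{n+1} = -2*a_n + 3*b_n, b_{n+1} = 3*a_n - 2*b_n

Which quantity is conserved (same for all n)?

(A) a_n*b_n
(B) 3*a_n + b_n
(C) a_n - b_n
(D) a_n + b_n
D

Replace a_n by a_{n+1} = -2*a_n + 3*b_n and b_n by b_{n+1} = 3*a_n - 2*b_n in each option and simplify:
(A) a_n*b_n  ->  (-2*a_n + 3*b_n)*(3*a_n - 2*b_n) = -6*a_n^2 + 13*a_n*b_n - 6*b_n^2   [not conserved]
(B) 3*a_n + b_n  ->  3*(-2*a_n + 3*b_n) + (3*a_n - 2*b_n) = -3*a_n + 7*b_n   [not conserved]
(C) a_n - b_n  ->  (-2*a_n + 3*b_n) - (3*a_n - 2*b_n) = -5*a_n + 5*b_n   [not conserved]
(D) a_n + b_n  ->  (-2*a_n + 3*b_n) + (3*a_n - 2*b_n) = a_n + b_n   [conserved]

Only (D) a_n + b_n returns to itself after one step, so it is the conserved quantity.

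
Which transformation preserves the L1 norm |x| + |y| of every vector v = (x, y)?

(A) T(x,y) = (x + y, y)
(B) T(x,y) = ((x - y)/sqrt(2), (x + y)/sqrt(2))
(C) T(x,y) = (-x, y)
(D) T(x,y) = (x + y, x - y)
C

A transformation preserves a norm if ||T(v)|| = ||v|| for every v; a single vector where the norm changes rules an option out.

(A) T(x,y) = (x + y, y): v = (0, 1) has norm |0| + |1| = 1, but T(v) = (1, 1) has norm 2 -- not preserved.
(B) T(x,y) = ((x - y)/sqrt(2), (x + y)/sqrt(2)): v = (1, 0) has norm |1| + |0| = 1, but T(v) = (sqrt(2)/2, sqrt(2)/2) has norm sqrt(2) -- not preserved.
(C) T(x,y) = (-x, y): preserves the norm -- it only permutes the coordinates and/or flips signs, which leaves |x| + |y| unchanged.
(D) T(x,y) = (x + y, x - y): v = (1, 0) has norm |1| + |0| = 1, but T(v) = (1, 1) has norm 2 -- not preserved.

Therefore the answer is (C).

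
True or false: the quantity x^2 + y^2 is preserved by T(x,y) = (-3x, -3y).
False

Substitute T(x,y) = (-3x, -3y) into the expression and compare with the original.

Original: x^2 + y^2
After applying T: (-3x)^2 + (-3y)^2 = 9x^2 + 9y^2

This differs from the original x^2 + y^2 (difference: 8x^2 + 8y^2), so the expression is NOT invariant.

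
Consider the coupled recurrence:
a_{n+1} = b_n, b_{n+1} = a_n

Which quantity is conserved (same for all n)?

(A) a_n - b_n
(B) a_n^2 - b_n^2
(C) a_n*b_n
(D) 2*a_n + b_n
C

Replace a_n by a_{n+1} = b_n and b_n by b_{n+1} = a_n in each option and simplify:
(A) a_n - b_n  ->  (b_n) - (a_n) = -a_n + b_n   [not conserved]
(B) a_n^2 - b_n^2  ->  (b_n)^2 - (a_n)^2 = -a_n^2 + b_n^2   [not conserved]
(C) a_n*b_n  ->  (b_n)*(a_n) = a_n*b_n   [conserved]
(D) 2*a_n + b_n  ->  2*(b_n) + (a_n) = a_n + 2*b_n   [not conserved]

Only (C) a_n*b_n returns to itself after one step, so it is the conserved quantity.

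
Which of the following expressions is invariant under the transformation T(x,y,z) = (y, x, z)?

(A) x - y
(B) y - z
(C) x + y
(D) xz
C

Apply T(x,y,z) = (y, x, z) to each option, i.e. replace (x, y, z) by the transformed coordinates.
Substitute the transformed coordinates into each option and compare with the original:
(A) x - y  ->  (y) - (x) = -x + y   [differs from x - y: not invariant]
(B) y - z  ->  (x) - (z) = x - z   [differs from y - z: not invariant]
(C) x + y  ->  (y) + (x) = x + y   [equals x + y: invariant]
(D) xz  ->  (y)(z) = yz   [differs from xz: not invariant]

Only option (C), x + y, is unchanged by the transformation.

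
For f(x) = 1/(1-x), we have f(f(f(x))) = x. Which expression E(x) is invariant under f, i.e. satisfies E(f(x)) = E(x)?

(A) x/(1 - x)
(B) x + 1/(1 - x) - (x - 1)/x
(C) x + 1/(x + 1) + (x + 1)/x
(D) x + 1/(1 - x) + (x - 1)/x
D

Replace x by f(x) = 1/(1 - x) in each option and simplify. As a quick numerical cross-check, also compare E(4) with E(f(4)) = E(-1/3).

(A) x/(1 - x)  ->  (1/(1 - x))/(1 - (1/(1 - x))) = -1/x; check: E(4) = -4/3 but E(-1/3) = -1/4.   [not invariant]
(B) x + 1/(1 - x) - (x - 1)/x  ->  (1/(1 - x)) + 1/(1 - (1/(1 - x))) - ((1/(1 - x)) - 1)/(1/(1 - x)) = (x^2(1 - x) - x + (x - 1)^2)/(x(x - 1)); check: E(4) = 35/12 but E(-1/3) = -43/12.   [not invariant]
(C) x + 1/(x + 1) + (x + 1)/x  ->  (1/(1 - x)) + 1/((1/(1 - x)) + 1) + ((1/(1 - x)) + 1)/(1/(1 - x)) = (-x^3 + 6x^2 - 11x + 7)/(x^2 - 3x + 2); check: E(4) = 109/20 but E(-1/3) = -5/6.   [not invariant]
(D) x + 1/(1 - x) + (x - 1)/x  ->  (1/(1 - x)) + 1/(1 - (1/(1 - x))) + ((1/(1 - x)) - 1)/(1/(1 - x)), which simplifies back to x + 1/(1 - x) + (x - 1)/x; check: E(4) = 53/12, E(-1/3) = 53/12.   [invariant]

Only (D) is unchanged. Indeed f(f(x)) = 1/(1 - 1/(1-x)) = (1-x)/(-x) = (x-1)/x, so E(x) = x + f(x) + f(f(x)) is the sum over the whole 3-cycle; applying f just permutes the three terms cyclically (x -> f(x) -> f(f(x)) -> x), leaving the sum unchanged.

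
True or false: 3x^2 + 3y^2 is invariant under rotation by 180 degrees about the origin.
True

Applying rotation by 180 degrees: x' = x*cos(180 degrees) - y*sin(180 degrees) = -x, y' = x*sin(180 degrees) + y*cos(180 degrees) = -y

Substituting into 3x^2 + 3y^2:
3(-x)^2 + 3(-y)^2
= 3x^2 + 3y^2

This equals the original expression 3x^2 + 3y^2, so it IS invariant.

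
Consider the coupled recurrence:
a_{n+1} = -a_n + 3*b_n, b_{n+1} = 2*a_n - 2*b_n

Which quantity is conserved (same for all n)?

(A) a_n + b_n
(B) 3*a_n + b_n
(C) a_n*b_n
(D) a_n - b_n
A

Replace a_n by a_{n+1} = -a_n + 3*b_n and b_n by b_{n+1} = 2*a_n - 2*b_n in each option and simplify:
(A) a_n + b_n  ->  (-a_n + 3*b_n) + (2*a_n - 2*b_n) = a_n + b_n   [conserved]
(B) 3*a_n + b_n  ->  3*(-a_n + 3*b_n) + (2*a_n - 2*b_n) = -a_n + 7*b_n   [not conserved]
(C) a_n*b_n  ->  (-a_n + 3*b_n)*(2*a_n - 2*b_n) = -2*a_n^2 + 8*a_n*b_n - 6*b_n^2   [not conserved]
(D) a_n - b_n  ->  (-a_n + 3*b_n) - (2*a_n - 2*b_n) = -3*a_n + 5*b_n   [not conserved]

Only (A) a_n + b_n returns to itself after one step, so it is the conserved quantity.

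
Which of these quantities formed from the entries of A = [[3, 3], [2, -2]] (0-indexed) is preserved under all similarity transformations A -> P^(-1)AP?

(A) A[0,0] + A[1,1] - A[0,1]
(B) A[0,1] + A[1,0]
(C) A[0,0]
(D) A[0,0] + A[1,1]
D

A[0,0] + A[1,1] is the trace of A. By the cyclic property of the trace, tr(P^(-1)AP) = tr(APP^(-1)) = tr(A), so it is the same for every matrix similar to A.

The other combinations are not similarity invariants. For example, take P = [[1, -1], [0, 1]] (det P = 1), so P^(-1) = [[1, 1], [0, 1]] and
B = P^(-1)AP = [[5, -4], [2, -4]].
Evaluating each option on A and on B:
(A) A[0,0] + A[1,1] - A[0,1]: -2 for A, 5 for B -> changes
(B) A[0,1] + A[1,0]: 5 for A, -2 for B -> changes
(C) A[0,0]: 3 for A, 5 for B -> changes
(D) A[0,0] + A[1,1]: 1 for A, 1 for B -> unchanged

Only (D) A[0,0] + A[1,1] = 1 survives (and it does so for every P, not just this one), so it is the invariant.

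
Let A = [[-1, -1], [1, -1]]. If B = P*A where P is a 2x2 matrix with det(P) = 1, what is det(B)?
2

By the multiplicative property of determinants, det(B) = det(P*A) = det(P) * det(A) = det(A),
so the determinant is invariant under multiplication by any determinant-1 matrix; we just need det(A).

det(A) = (-1)(-1) - (-1)(1) = 1 - (-1) = 2

Therefore det(B) = 1 * 2 = 2.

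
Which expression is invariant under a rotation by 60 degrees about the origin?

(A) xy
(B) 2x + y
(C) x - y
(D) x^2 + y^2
D

A rotation by 60 degrees sends (x, y) to (x/2 - sqrt(3)y/2, sqrt(3)x/2 + y/2).
Substitute the transformed coordinates into each option and compare with the original:
(A) xy  ->  (x/2 - sqrt(3)y/2)(sqrt(3)x/2 + y/2) = sqrt(3)x^2/4 - xy/2 - sqrt(3)y^2/4   [differs from xy: not invariant]
(B) 2x + y  ->  2(x/2 - sqrt(3)y/2) + (sqrt(3)x/2 + y/2) = sqrt(3)x/2 + x - sqrt(3)y + y/2   [differs from 2x + y: not invariant]
(C) x - y  ->  (x/2 - sqrt(3)y/2) - (sqrt(3)x/2 + y/2) = -sqrt(3)x/2 + x/2 - sqrt(3)y/2 - y/2   [differs from x - y: not invariant]
(D) x^2 + y^2  ->  (x/2 - sqrt(3)y/2)^2 + (sqrt(3)x/2 + y/2)^2 = x^2 + y^2   [equals x^2 + y^2: invariant]

Only option (D), x^2 + y^2, is unchanged by the transformation.
Geometrically, x^2 + y^2 is the squared distance from the origin, which every rotation about the origin preserves.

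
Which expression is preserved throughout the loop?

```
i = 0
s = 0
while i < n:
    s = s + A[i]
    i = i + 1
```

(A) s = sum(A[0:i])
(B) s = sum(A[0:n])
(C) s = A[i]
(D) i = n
A

A loop invariant must hold before the first iteration and be re-established by every execution of the body.

(A) s = sum(A[0:i]): Initially i = 0 and s = 0 = sum of the empty slice A[0:0]. If s = sum(A[0:i]) holds at the top of an iteration, the body sets s to sum(A[0:i]) + A[i] = sum(A[0:i+1]) and then i to i+1, so s = sum(A[0:i]) holds again. At exit i = n, giving s = sum(A[0:n]).

The other options fail:
(B) s = sum(A[0:n]): false before the loop (s = 0, not the full sum) -- it only becomes true at exit.
(C) s = A[i]: after the first iteration s = A[0] but i = 1, so s = A[i] compares s with the wrong element (and fails in general).
(D) i = n: false initially (i = 0); it is the exit condition, not an invariant.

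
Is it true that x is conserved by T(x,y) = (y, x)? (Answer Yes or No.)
No

Substitute T(x,y) = (y, x) into the expression and compare with the original.

Original: x
After applying T: (y) = y

This differs from the original x (difference: -x + y), so the expression is NOT invariant.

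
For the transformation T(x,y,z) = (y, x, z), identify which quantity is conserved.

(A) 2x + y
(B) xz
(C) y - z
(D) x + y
D

Apply T(x,y,z) = (y, x, z) to each option, i.e. replace (x, y, z) by the transformed coordinates.
Substitute the transformed coordinates into each option and compare with the original:
(A) 2x + y  ->  2(y) + (x) = x + 2y   [differs from 2x + y: not invariant]
(B) xz  ->  (y)(z) = yz   [differs from xz: not invariant]
(C) y - z  ->  (x) - (z) = x - z   [differs from y - z: not invariant]
(D) x + y  ->  (y) + (x) = x + y   [equals x + y: invariant]

Only option (D), x + y, is unchanged by the transformation.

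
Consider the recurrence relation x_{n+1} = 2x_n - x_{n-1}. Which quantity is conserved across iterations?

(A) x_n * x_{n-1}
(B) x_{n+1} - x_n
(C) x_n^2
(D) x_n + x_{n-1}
B

For the recurrence x_{n+1} = 2x_n - x_{n-1}:

If x_{n+1} = 2x_n - x_{n-1}, then:
x_{n+1} - x_n = x_n - x_{n-1}
The first difference is constant throughout the sequence.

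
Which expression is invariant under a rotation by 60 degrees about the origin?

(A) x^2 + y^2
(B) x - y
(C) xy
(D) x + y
A

A rotation by 60 degrees sends (x, y) to (x/2 - sqrt(3)y/2, sqrt(3)x/2 + y/2).
Substitute the transformed coordinates into each option and compare with the original:
(A) x^2 + y^2  ->  (x/2 - sqrt(3)y/2)^2 + (sqrt(3)x/2 + y/2)^2 = x^2 + y^2   [equals x^2 + y^2: invariant]
(B) x - y  ->  (x/2 - sqrt(3)y/2) - (sqrt(3)x/2 + y/2) = -sqrt(3)x/2 + x/2 - sqrt(3)y/2 - y/2   [differs from x - y: not invariant]
(C) xy  ->  (x/2 - sqrt(3)y/2)(sqrt(3)x/2 + y/2) = sqrt(3)x^2/4 - xy/2 - sqrt(3)y^2/4   [differs from xy: not invariant]
(D) x + y  ->  (x/2 - sqrt(3)y/2) + (sqrt(3)x/2 + y/2) = x/2 + sqrt(3)x/2 - sqrt(3)y/2 + y/2   [differs from x + y: not invariant]

Only option (A), x^2 + y^2, is unchanged by the transformation.
Geometrically, x^2 + y^2 is the squared distance from the origin, which every rotation about the origin preserves.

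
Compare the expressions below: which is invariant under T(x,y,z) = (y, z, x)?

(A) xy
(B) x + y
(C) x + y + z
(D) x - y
C

Apply T(x,y,z) = (y, z, x) to each option, i.e. replace (x, y, z) by the transformed coordinates.
Substitute the transformed coordinates into each option and compare with the original:
(A) xy  ->  (y)(z) = yz   [differs from xy: not invariant]
(B) x + y  ->  (y) + (z) = y + z   [differs from x + y: not invariant]
(C) x + y + z  ->  (y) + (z) + (x) = x + y + z   [equals x + y + z: invariant]
(D) x - y  ->  (y) - (z) = y - z   [differs from x - y: not invariant]

Only option (C), x + y + z, is unchanged by the transformation.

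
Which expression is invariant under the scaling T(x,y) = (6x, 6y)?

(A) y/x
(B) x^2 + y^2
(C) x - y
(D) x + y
A

Under the uniform scaling T(x,y) = (6x, 6y):
Substitute the transformed coordinates into each option and compare with the original:
(A) y/x  ->  (6y)/(6x) = y/x   [equals y/x: invariant]
(B) x^2 + y^2  ->  (6x)^2 + (6y)^2 = 36x^2 + 36y^2   [differs from x^2 + y^2: not invariant]
(C) x - y  ->  (6x) - (6y) = 6x - 6y   [differs from x - y: not invariant]
(D) x + y  ->  (6x) + (6y) = 6x + 6y   [differs from x + y: not invariant]

Only option (A), y/x, is unchanged by the transformation.
The common factor 6 cancels in a ratio of coordinates, while sums, products and sums of squares pick up factors of 6 or 36.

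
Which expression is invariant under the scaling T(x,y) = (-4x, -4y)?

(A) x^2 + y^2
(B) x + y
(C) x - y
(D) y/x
D

Under the uniform scaling T(x,y) = (-4x, -4y):
Substitute the transformed coordinates into each option and compare with the original:
(A) x^2 + y^2  ->  (-4x)^2 + (-4y)^2 = 16x^2 + 16y^2   [differs from x^2 + y^2: not invariant]
(B) x + y  ->  (-4x) + (-4y) = -4x - 4y   [differs from x + y: not invariant]
(C) x - y  ->  (-4x) - (-4y) = -4x + 4y   [differs from x - y: not invariant]
(D) y/x  ->  (-4y)/(-4x) = y/x   [equals y/x: invariant]

Only option (D), y/x, is unchanged by the transformation.
The common factor -4 cancels in a ratio of coordinates, while sums, products and sums of squares pick up factors of -4 or 16.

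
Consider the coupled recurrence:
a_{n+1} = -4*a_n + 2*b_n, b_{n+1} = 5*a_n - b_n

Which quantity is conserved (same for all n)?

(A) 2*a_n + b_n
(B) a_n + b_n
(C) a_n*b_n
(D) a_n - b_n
B

Replace a_n by a_{n+1} = -4*a_n + 2*b_n and b_n by b_{n+1} = 5*a_n - b_n in each option and simplify:
(A) 2*a_n + b_n  ->  2*(-4*a_n + 2*b_n) + (5*a_n - b_n) = -3*a_n + 3*b_n   [not conserved]
(B) a_n + b_n  ->  (-4*a_n + 2*b_n) + (5*a_n - b_n) = a_n + b_n   [conserved]
(C) a_n*b_n  ->  (-4*a_n + 2*b_n)*(5*a_n - b_n) = -20*a_n^2 + 14*a_n*b_n - 2*b_n^2   [not conserved]
(D) a_n - b_n  ->  (-4*a_n + 2*b_n) - (5*a_n - b_n) = -9*a_n + 3*b_n   [not conserved]

Only (B) a_n + b_n returns to itself after one step, so it is the conserved quantity.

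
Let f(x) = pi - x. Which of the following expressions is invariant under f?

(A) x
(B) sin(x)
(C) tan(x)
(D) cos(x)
B

For f(x) = pi - x:
sin(pi - x) = sin(x), so sine is invariant under this transformation.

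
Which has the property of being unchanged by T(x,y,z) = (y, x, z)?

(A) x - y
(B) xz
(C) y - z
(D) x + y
D

Apply T(x,y,z) = (y, x, z) to each option, i.e. replace (x, y, z) by the transformed coordinates.
Substitute the transformed coordinates into each option and compare with the original:
(A) x - y  ->  (y) - (x) = -x + y   [differs from x - y: not invariant]
(B) xz  ->  (y)(z) = yz   [differs from xz: not invariant]
(C) y - z  ->  (x) - (z) = x - z   [differs from y - z: not invariant]
(D) x + y  ->  (y) + (x) = x + y   [equals x + y: invariant]

Only option (D), x + y, is unchanged by the transformation.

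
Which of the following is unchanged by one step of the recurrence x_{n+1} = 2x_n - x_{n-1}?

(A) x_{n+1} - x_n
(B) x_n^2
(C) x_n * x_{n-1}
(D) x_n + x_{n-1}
A

For the recurrence x_{n+1} = 2x_n - x_{n-1}:

If x_{n+1} = 2x_n - x_{n-1}, then:
x_{n+1} - x_n = x_n - x_{n-1}
The first difference is constant throughout the sequence.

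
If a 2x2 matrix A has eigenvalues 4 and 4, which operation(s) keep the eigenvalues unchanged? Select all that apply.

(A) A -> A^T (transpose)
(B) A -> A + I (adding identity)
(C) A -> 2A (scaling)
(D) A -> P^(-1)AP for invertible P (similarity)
A and D

Eigenvalues are preserved by:
1. Similarity transformations: A -> P^(-1)AP (same characteristic polynomial)
2. Transpose: A^T has the same eigenvalues as A

Eigenvalues are NOT preserved by:
- Adding identity: eigenvalues become 4+1, 4+1
- Scaling: eigenvalues become 8, 8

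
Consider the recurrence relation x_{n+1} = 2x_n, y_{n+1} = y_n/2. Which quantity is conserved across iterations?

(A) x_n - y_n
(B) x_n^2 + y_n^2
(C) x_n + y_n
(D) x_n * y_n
D

For the recurrence x_{n+1} = 2x_n, y_{n+1} = y_n/2:

x_{n+1} * y_{n+1} = (2x_n) * (y_n/2) = x_n * y_n
The product is conserved.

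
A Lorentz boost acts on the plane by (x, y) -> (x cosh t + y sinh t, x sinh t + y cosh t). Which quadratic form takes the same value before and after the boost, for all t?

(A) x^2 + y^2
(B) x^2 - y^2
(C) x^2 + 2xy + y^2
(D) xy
B

Write x' = x cosh t + y sinh t, y' = x sinh t + y cosh t and substitute into each option:
(A) x^2 + y^2: (x cosh t + y sinh t)^2 + (x sinh t + y cosh t)^2 = (x^2 + y^2)(cosh^2 t + sinh^2 t) + 4xy sinh t cosh t = (x^2 + y^2) cosh 2t + 2xy sinh 2t   [not invariant for t != 0]
(B) x^2 - y^2: (x cosh t + y sinh t)^2 - (x sinh t + y cosh t)^2 = x^2(cosh^2 t - sinh^2 t) + 2xy(cosh t sinh t - sinh t cosh t) + y^2(sinh^2 t - cosh^2 t) = x^2 - y^2   [invariant, using cosh^2 t - sinh^2 t = 1]
(C) x^2 + 2xy + y^2: (x' + y')^2 with x' + y' = (x + y)(cosh t + sinh t) = (x + y)e^t, so it becomes (x + y)^2 e^(2t)   [not invariant for t != 0]
(D) xy: (x cosh t + y sinh t)(x sinh t + y cosh t) = xy(cosh^2 t + sinh^2 t) + (x^2 + y^2) sinh t cosh t = xy cosh 2t + (x^2 + y^2)(sinh 2t)/2   [not invariant for t != 0]

Only (B) x^2 - y^2 is unchanged; it is the Minkowski form preserved by Lorentz boosts, just as x^2 + y^2 is preserved by ordinary rotations.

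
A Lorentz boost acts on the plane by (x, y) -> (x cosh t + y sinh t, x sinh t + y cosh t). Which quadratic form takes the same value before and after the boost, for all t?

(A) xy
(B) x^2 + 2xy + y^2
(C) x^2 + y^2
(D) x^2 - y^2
D

Write x' = x cosh t + y sinh t, y' = x sinh t + y cosh t and substitute into each option:
(A) xy: (x cosh t + y sinh t)(x sinh t + y cosh t) = xy(cosh^2 t + sinh^2 t) + (x^2 + y^2) sinh t cosh t = xy cosh 2t + (x^2 + y^2)(sinh 2t)/2   [not invariant for t != 0]
(B) x^2 + 2xy + y^2: (x' + y')^2 with x' + y' = (x + y)(cosh t + sinh t) = (x + y)e^t, so it becomes (x + y)^2 e^(2t)   [not invariant for t != 0]
(C) x^2 + y^2: (x cosh t + y sinh t)^2 + (x sinh t + y cosh t)^2 = (x^2 + y^2)(cosh^2 t + sinh^2 t) + 4xy sinh t cosh t = (x^2 + y^2) cosh 2t + 2xy sinh 2t   [not invariant for t != 0]
(D) x^2 - y^2: (x cosh t + y sinh t)^2 - (x sinh t + y cosh t)^2 = x^2(cosh^2 t - sinh^2 t) + 2xy(cosh t sinh t - sinh t cosh t) + y^2(sinh^2 t - cosh^2 t) = x^2 - y^2   [invariant, using cosh^2 t - sinh^2 t = 1]

Only (D) x^2 - y^2 is unchanged; it is the Minkowski form preserved by Lorentz boosts, just as x^2 + y^2 is preserved by ordinary rotations.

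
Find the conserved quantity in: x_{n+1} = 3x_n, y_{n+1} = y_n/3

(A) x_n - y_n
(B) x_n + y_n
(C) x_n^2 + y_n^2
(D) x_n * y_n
D

For the recurrence x_{n+1} = 3x_n, y_{n+1} = y_n/3:

x_{n+1} * y_{n+1} = (3x_n) * (y_n/3) = x_n * y_n
The product is conserved.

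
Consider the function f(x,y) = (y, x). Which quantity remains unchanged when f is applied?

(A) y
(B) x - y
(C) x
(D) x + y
D

For f(x,y) = (y, x):
After applying f: x' = y, y' = x. So x' + y' = y + x = x + y.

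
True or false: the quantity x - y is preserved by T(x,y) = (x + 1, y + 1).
True

Substitute T(x,y) = (x + 1, y + 1) into the expression and compare with the original.

Original: x - y
After applying T: (x + 1) - (y + 1) = x - y

This is identical to the original x - y, so the expression is invariant.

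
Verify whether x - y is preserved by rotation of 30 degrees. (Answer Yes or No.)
No

Applying rotation by 30 degrees: x' = x*cos(30 degrees) - y*sin(30 degrees) = sqrt(3)x/2 - y/2, y' = x*sin(30 degrees) + y*cos(30 degrees) = x/2 + sqrt(3)y/2

Substituting into x - y:
(sqrt(3)x/2 - y/2) - (x/2 + sqrt(3)y/2)
= -x/2 + sqrt(3)x/2 - sqrt(3)y/2 - y/2

This differs from the original expression x - y, so it is NOT invariant.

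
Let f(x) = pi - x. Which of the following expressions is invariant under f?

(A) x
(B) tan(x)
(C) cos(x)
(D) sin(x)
D

For f(x) = pi - x:
sin(pi - x) = sin(x), so sine is invariant under this transformation.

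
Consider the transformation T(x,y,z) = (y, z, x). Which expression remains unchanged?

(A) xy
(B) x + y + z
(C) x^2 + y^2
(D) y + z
B

Apply T(x,y,z) = (y, z, x) to each option, i.e. replace (x, y, z) by the transformed coordinates.
Substitute the transformed coordinates into each option and compare with the original:
(A) xy  ->  (y)(z) = yz   [differs from xy: not invariant]
(B) x + y + z  ->  (y) + (z) + (x) = x + y + z   [equals x + y + z: invariant]
(C) x^2 + y^2  ->  (y)^2 + (z)^2 = y^2 + z^2   [differs from x^2 + y^2: not invariant]
(D) y + z  ->  (z) + (x) = x + z   [differs from y + z: not invariant]

Only option (B), x + y + z, is unchanged by the transformation.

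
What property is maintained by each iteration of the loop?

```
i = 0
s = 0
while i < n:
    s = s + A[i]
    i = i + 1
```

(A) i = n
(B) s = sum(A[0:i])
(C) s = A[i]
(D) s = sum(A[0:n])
B

A loop invariant must hold before the first iteration and be re-established by every execution of the body.

(B) s = sum(A[0:i]): Initially i = 0 and s = 0 = sum of the empty slice A[0:0]. If s = sum(A[0:i]) holds at the top of an iteration, the body sets s to sum(A[0:i]) + A[i] = sum(A[0:i+1]) and then i to i+1, so s = sum(A[0:i]) holds again. At exit i = n, giving s = sum(A[0:n]).

The other options fail:
(A) i = n: false initially (i = 0); it is the exit condition, not an invariant.
(C) s = A[i]: after the first iteration s = A[0] but i = 1, so s = A[i] compares s with the wrong element (and fails in general).
(D) s = sum(A[0:n]): false before the loop (s = 0, not the full sum) -- it only becomes true at exit.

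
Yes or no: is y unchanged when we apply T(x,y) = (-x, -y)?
No

Substitute T(x,y) = (-x, -y) into the expression and compare with the original.

Original: y
After applying T: (-y) = -y

This differs from the original y (difference: -2y), so the expression is NOT invariant.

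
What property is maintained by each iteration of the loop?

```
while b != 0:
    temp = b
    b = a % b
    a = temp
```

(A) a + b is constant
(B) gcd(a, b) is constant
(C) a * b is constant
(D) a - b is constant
B

A loop invariant must hold before the first iteration and be re-established by every execution of the body.

(B) gcd(a, b) is constant: One iteration replaces (a, b) by (b, a mod b). Since a mod b = a - q*b for an integer q, any common divisor of a and b divides b and a mod b, and conversely; hence gcd(b, a mod b) = gcd(a, b). For instance (36, 10) -> (10, 6) keeps gcd = 2. At exit b = 0 and a = gcd of the original inputs.

The other options fail:
(A) a + b is constant: e.g. (a, b) = (36, 10) -> (10, 6): the sum goes from 46 to 16.
(C) a * b is constant: e.g. (a, b) = (36, 10) -> (10, 6): the product goes from 360 to 60.
(D) a - b is constant: e.g. (a, b) = (36, 10) -> (10, 6): the difference goes from 26 to 4.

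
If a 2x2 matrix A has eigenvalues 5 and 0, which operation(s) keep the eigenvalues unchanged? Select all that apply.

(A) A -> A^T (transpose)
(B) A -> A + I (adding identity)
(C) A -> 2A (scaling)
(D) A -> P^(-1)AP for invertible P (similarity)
A and D

Eigenvalues are preserved by:
1. Similarity transformations: A -> P^(-1)AP (same characteristic polynomial)
2. Transpose: A^T has the same eigenvalues as A

Eigenvalues are NOT preserved by:
- Adding identity: eigenvalues become 5+1, 0+1
- Scaling: eigenvalues become 10, 0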